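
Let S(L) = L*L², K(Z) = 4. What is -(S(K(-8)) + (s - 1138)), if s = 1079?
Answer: -5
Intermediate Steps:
S(L) = L³
-(S(K(-8)) + (s - 1138)) = -(4³ + (1079 - 1138)) = -(64 - 59) = -1*5 = -5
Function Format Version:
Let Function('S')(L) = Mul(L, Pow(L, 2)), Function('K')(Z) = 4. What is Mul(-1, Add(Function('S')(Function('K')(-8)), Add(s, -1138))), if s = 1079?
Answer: -5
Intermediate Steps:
Function('S')(L) = Pow(L, 3)
Mul(-1, Add(Function('S')(Function('K')(-8)), Add(s, -1138))) = Mul(-1, Add(Pow(4, 3), Add(1079, -1138))) = Mul(-1, Add(64, -59)) = Mul(-1, 5) = -5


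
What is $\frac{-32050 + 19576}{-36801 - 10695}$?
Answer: $\frac{2079}{7916} \approx 0.26263$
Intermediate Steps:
$\frac{-32050 + 19576}{-36801 - 10695} = - \frac{12474}{-47496} = \left(-12474\right) \left(- \frac{1}{47496}\right) = \frac{2079}{7916}$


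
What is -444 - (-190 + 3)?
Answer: -257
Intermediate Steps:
-444 - (-190 + 3) = -444 - 1*(-187) = -444 + 187 = -257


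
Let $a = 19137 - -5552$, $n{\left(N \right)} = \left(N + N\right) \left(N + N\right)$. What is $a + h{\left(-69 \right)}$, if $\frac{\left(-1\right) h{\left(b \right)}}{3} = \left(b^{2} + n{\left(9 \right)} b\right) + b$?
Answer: $77681$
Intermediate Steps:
$n{\left(N \right)} = 4 N^{2}$ ($n{\left(N \right)} = 2 N 2 N = 4 N^{2}$)
$a = 24689$ ($a = 19137 + 5552 = 24689$)
$h{\left(b \right)} = - 975 b - 3 b^{2}$ ($h{\left(b \right)} = - 3 \left(\left(b^{2} + 4 \cdot 9^{2} b\right) + b\right) = - 3 \left(\left(b^{2} + 4 \cdot 81 b\right) + b\right) = - 3 \left(\left(b^{2} + 324 b\right) + b\right) = - 3 \left(b^{2} + 325 b\right) = - 975 b - 3 b^{2}$)
$a + h{\left(-69 \right)} = 24689 - - 207 \left(325 - 69\right) = 24689 - \left(-207\right) 256 = 24689 + 52992 = 77681$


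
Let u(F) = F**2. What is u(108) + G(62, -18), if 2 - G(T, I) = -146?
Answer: 11812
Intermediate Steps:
G(T, I) = 148 (G(T, I) = 2 - 1*(-146) = 2 + 146 = 148)
u(108) + G(62, -18) = 108**2 + 148 = 11664 + 148 = 11812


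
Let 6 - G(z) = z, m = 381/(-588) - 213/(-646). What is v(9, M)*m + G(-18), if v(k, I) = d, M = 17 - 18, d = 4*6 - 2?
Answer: 538079/31654 ≈ 16.999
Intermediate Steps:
d = 22 (d = 24 - 2 = 22)
M = -1
v(k, I) = 22
m = -20147/63308 (m = 381*(-1/588) - 213*(-1/646) = -127/196 + 213/646 = -20147/63308 ≈ -0.31824)
G(z) = 6 - z
v(9, M)*m + G(-18) = 22*(-20147/63308) + (6 - 1*(-18)) = -221617/31654 + (6 + 18) = -221617/31654 + 24 = 538079/31654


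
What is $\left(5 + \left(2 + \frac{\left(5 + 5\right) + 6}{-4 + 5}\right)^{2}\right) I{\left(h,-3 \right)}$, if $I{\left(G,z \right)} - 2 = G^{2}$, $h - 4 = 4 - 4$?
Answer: $5922$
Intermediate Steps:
$h = 4$ ($h = 4 + \left(4 - 4\right) = 4 + 0 = 4$)
$I{\left(G,z \right)} = 2 + G^{2}$
$\left(5 + \left(2 + \frac{\left(5 + 5\right) + 6}{-4 + 5}\right)^{2}\right) I{\left(h,-3 \right)} = \left(5 + \left(2 + \frac{\left(5 + 5\right) + 6}{-4 + 5}\right)^{2}\right) \left(2 + 4^{2}\right) = \left(5 + \left(2 + \frac{10 + 6}{1}\right)^{2}\right) \left(2 + 16\right) = \left(5 + \left(2 + 16 \cdot 1\right)^{2}\right) 18 = \left(5 + \left(2 + 16\right)^{2}\right) 18 = \left(5 + 18^{2}\right) 18 = \left(5 + 324\right) 18 = 329 \cdot 18 = 5922$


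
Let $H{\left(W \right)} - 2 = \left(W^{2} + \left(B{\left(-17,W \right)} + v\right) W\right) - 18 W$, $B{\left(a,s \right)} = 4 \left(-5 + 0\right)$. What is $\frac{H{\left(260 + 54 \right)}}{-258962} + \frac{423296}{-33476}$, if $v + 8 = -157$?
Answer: $- \frac{13848052276}{1083626489} \approx -12.779$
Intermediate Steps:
$v = -165$ ($v = -8 - 157 = -165$)
$B{\left(a,s \right)} = -20$ ($B{\left(a,s \right)} = 4 \left(-5\right) = -20$)
$H{\left(W \right)} = 2 + W^{2} - 203 W$ ($H{\left(W \right)} = 2 - \left(- W^{2} + 18 W - \left(-20 - 165\right) W\right) = 2 - \left(- W^{2} + 203 W\right) = 2 + \left(W^{2} - 203 W\right) = 2 + W^{2} - 203 W$)
$\frac{H{\left(260 + 54 \right)}}{-258962} + \frac{423296}{-33476} = \frac{2 + \left(260 + 54\right)^{2} - 203 \left(260 + 54\right)}{-258962} + \frac{423296}{-33476} = \left(2 + 314^{2} - 63742\right) \left(- \frac{1}{258962}\right) + 423296 \left(- \frac{1}{33476}\right) = \left(2 + 98596 - 63742\right) \left(- \frac{1}{258962}\right) - \frac{105824}{8369} = 34856 \left(- \frac{1}{258962}\right) - \frac{105824}{8369} = - \frac{17428}{129481} - \frac{105824}{8369} = - \frac{13848052276}{1083626489}$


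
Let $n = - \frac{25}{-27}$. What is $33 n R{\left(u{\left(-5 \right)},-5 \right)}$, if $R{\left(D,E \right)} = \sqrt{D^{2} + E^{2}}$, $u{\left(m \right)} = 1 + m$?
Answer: $\frac{275 \sqrt{41}}{9} \approx 195.65$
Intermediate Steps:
$n = \frac{25}{27}$ ($n = \left(-25\right) \left(- \frac{1}{27}\right) = \frac{25}{27} \approx 0.92593$)
$33 n R{\left(u{\left(-5 \right)},-5 \right)} = 33 \cdot \frac{25}{27} \sqrt{\left(1 - 5\right)^{2} + \left(-5\right)^{2}} = \frac{275 \sqrt{\left(-4\right)^{2} + 25}}{9} = \frac{275 \sqrt{16 + 25}}{9} = \frac{275 \sqrt{41}}{9}$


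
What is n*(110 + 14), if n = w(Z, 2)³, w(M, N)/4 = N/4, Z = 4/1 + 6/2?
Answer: 992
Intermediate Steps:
Z = 7 (Z = 4*1 + 6*(½) = 4 + 3 = 7)
w(M, N) = N (w(M, N) = 4*(N/4) = N)
n = 8 (n = 2³ = 8)
n*(110 + 14) = 8*(110 + 14) = 8*124 = 992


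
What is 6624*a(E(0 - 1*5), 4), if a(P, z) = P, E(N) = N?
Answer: -33120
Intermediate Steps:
6624*a(E(0 - 1*5), 4) = 6624*(0 - 1*5) = 6624*(0 - 5) = 6624*(-5) = -33120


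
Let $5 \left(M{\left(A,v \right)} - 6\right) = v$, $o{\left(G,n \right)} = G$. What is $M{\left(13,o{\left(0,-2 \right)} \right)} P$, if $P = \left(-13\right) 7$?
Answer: $-546$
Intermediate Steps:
$P = -91$
$M{\left(A,v \right)} = 6 + \frac{v}{5}$
$M{\left(13,o{\left(0,-2 \right)} \right)} P = \left(6 + \frac{1}{5} \cdot 0\right) \left(-91\right) = \left(6 + 0\right) \left(-91\right) = 6 \left(-91\right) = -546$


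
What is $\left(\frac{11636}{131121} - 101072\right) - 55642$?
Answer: $- \frac{20548484758}{131121} \approx -1.5671 \cdot 10^{5}$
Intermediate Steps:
$\left(\frac{11636}{131121} - 101072\right) - 55642 = - \frac{13252650076}{131121} - 55642 = - \frac{20548484758}{131121}$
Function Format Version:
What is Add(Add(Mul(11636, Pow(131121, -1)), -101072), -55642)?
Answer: Rational(-20548484758, 131121) ≈ -1.5671e+5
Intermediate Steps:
Add(Add(Mul(11636, Pow(131121, -1)), -101072), -55642) = Add(Add(Mul(11636, Rational(1, 131121)), -101072), -55642) = Add(Add(Rational(11636, 131121), -101072), -55642) = Add(Rational(-13252650076, 131121), -55642) = Rational(-20548484758, 131121)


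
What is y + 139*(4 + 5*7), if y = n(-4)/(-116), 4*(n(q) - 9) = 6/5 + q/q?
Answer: 12576529/2320 ≈ 5420.9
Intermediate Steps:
n(q) = 191/20 (n(q) = 9 + (6/5 + q/q)/4 = 9 + (6*(⅕) + 1)/4 = 9 + (6/5 + 1)/4 = 9 + (¼)*(11/5) = 9 + 11/20 = 191/20)
y = -191/2320 (y = (191/20)/(-116) = (191/20)*(-1/116) = -191/2320 ≈ -0.082328)
y + 139*(4 + 5*7) = -191/2320 + 139*(4 + 5*7) = -191/2320 + 139*(4 + 35) = -191/2320 + 139*39 = -191/2320 + 5421 = 12576529/2320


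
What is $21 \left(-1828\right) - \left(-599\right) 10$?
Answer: $-32398$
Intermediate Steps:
$21 \left(-1828\right) - \left(-599\right) 10 = -38388 - -5990 = -38388 + 5990 = -32398$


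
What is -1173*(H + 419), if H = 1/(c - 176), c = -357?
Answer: -261961398/533 ≈ -4.9149e+5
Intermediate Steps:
H = -1/533 (H = 1/(-357 - 176) = 1/(-533) = -1/533 ≈ -0.0018762)
-1173*(H + 419) = -1173*(-1/533 + 419) = -1173*223326/533 = -261961398/533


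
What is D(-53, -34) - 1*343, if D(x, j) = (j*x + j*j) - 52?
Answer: 2563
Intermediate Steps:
D(x, j) = -52 + j² + j*x (D(x, j) = (j*x + j²) - 52 = (j² + j*x) - 52 = -52 + j² + j*x)
D(-53, -34) - 1*343 = (-52 + (-34)² - 34*(-53)) - 1*343 = (-52 + 1156 + 1802) - 343 = 2906 - 343 = 2563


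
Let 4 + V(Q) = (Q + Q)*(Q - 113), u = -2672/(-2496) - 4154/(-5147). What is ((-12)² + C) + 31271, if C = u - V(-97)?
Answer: -7482621599/802932 ≈ -9319.1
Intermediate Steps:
u = 1507573/802932 (u = -2672*(-1/2496) - 4154*(-1/5147) = 167/156 + 4154/5147 = 1507573/802932 ≈ 1.8776)
V(Q) = -4 + 2*Q*(-113 + Q) (V(Q) = -4 + (Q + Q)*(Q - 113) = -4 + (2*Q)*(-113 + Q) = -4 + 2*Q*(-113 + Q))
C = -32706730379/802932 (C = 1507573/802932 - (-4 - 226*(-97) + 2*(-97)²) = 1507573/802932 - (-4 + 21922 + 2*9409) = 1507573/802932 - (-4 + 21922 + 18818) = 1507573/802932 - 1*40736 = 1507573/802932 - 40736 = -32706730379/802932 ≈ -40734.)
((-12)² + C) + 31271 = ((-12)² - 32706730379/802932) + 31271 = (144 - 32706730379/802932) + 31271 = -32591108171/802932 + 31271 = -7482621599/802932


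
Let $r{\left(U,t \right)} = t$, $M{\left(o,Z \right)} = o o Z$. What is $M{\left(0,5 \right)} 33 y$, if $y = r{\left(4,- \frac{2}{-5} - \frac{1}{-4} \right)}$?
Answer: $0$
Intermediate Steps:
$M{\left(o,Z \right)} = Z o^{2}$ ($M{\left(o,Z \right)} = o^{2} Z = Z o^{2}$)
$y = \frac{13}{20}$ ($y = - \frac{2}{-5} - \frac{1}{-4} = \left(-2\right) \left(- \frac{1}{5}\right) - - \frac{1}{4} = \frac{2}{5} + \frac{1}{4} = \frac{13}{20} \approx 0.65$)
$M{\left(0,5 \right)} 33 y = 5 \cdot 0^{2} \cdot 33 \cdot \frac{13}{20} = 5 \cdot 0 \cdot 33 \cdot \frac{13}{20} = 0 \cdot 33 \cdot \frac{13}{20} = 0 \cdot \frac{13}{20} = 0$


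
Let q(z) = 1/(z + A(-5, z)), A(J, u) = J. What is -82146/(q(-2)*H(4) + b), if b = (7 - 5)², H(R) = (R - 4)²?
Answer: -41073/2 ≈ -20537.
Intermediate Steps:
H(R) = (-4 + R)²
b = 4 (b = 2² = 4)
q(z) = 1/(-5 + z) (q(z) = 1/(z - 5) = 1/(-5 + z))
-82146/(q(-2)*H(4) + b) = -82146/((-4 + 4)²/(-5 - 2) + 4) = -82146/(0²/(-7) + 4) = -82146/(-⅐*0 + 4) = -82146/(0 + 4) = -82146/4 = -82146*¼ = -41073/2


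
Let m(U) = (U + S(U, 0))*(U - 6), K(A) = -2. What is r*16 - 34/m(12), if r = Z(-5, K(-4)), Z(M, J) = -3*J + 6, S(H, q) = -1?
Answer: 6319/33 ≈ 191.48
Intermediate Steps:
Z(M, J) = 6 - 3*J
m(U) = (-1 + U)*(-6 + U) (m(U) = (U - 1)*(U - 6) = (-1 + U)*(-6 + U))
r = 12 (r = 6 - 3*(-2) = 6 + 6 = 12)
r*16 - 34/m(12) = 12*16 - 34/(6 + 12**2 - 7*12) = 192 - 34/(6 + 144 - 84) = 192 - 34/66 = 192 - 34*1/66 = 192 - 17/33 = 6319/33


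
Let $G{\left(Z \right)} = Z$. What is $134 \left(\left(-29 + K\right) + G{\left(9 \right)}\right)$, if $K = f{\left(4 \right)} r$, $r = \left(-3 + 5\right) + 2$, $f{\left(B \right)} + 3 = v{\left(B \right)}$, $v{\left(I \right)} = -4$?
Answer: $-6432$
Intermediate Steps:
$f{\left(B \right)} = -7$ ($f{\left(B \right)} = -3 - 4 = -7$)
$r = 4$ ($r = 2 + 2 = 4$)
$K = -28$ ($K = \left(-7\right) 4 = -28$)
$134 \left(\left(-29 + K\right) + G{\left(9 \right)}\right) = 134 \left(\left(-29 - 28\right) + 9\right) = 134 \left(-57 + 9\right) = 134 \left(-48\right) = -6432$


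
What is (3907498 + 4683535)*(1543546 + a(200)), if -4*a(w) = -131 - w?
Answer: 53045462123995/4 ≈ 1.3261e+13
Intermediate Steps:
a(w) = 131/4 + w/4 (a(w) = -(-131 - w)/4 = 131/4 + w/4)
(3907498 + 4683535)*(1543546 + a(200)) = (3907498 + 4683535)*(1543546 + (131/4 + (¼)*200)) = 8591033*(1543546 + (131/4 + 50)) = 8591033*(1543546 + 331/4) = 8591033*(6174515/4) = 53045462123995/4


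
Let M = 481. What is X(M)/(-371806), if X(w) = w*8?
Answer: -1924/185903 ≈ -0.010349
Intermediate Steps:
X(w) = 8*w
X(M)/(-371806) = (8*481)/(-371806) = 3848*(-1/371806) = -1924/185903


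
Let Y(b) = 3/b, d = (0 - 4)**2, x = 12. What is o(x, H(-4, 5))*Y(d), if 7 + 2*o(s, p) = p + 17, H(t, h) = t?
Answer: 9/16 ≈ 0.56250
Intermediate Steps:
d = 16 (d = (-4)**2 = 16)
o(s, p) = 5 + p/2 (o(s, p) = -7/2 + (p + 17)/2 = -7/2 + (17 + p)/2 = -7/2 + (17/2 + p/2) = 5 + p/2)
o(x, H(-4, 5))*Y(d) = (5 + (1/2)*(-4))*(3/16) = (5 - 2)*(3*(1/16)) = 3*(3/16) = 9/16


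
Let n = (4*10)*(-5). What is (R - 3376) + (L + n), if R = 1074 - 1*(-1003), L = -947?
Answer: -2446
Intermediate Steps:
n = -200 (n = 40*(-5) = -200)
R = 2077 (R = 1074 + 1003 = 2077)
(R - 3376) + (L + n) = (2077 - 3376) + (-947 - 200) = -1299 - 1147 = -2446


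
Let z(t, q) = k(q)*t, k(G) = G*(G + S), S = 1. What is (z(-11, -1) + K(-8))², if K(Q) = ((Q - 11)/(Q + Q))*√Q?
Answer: -361/32 ≈ -11.281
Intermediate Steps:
k(G) = G*(1 + G) (k(G) = G*(G + 1) = G*(1 + G))
z(t, q) = q*t*(1 + q) (z(t, q) = (q*(1 + q))*t = q*t*(1 + q))
K(Q) = (-11 + Q)/(2*√Q) (K(Q) = ((-11 + Q)/((2*Q)))*√Q = ((-11 + Q)*(1/(2*Q)))*√Q = ((-11 + Q)/(2*Q))*√Q = (-11 + Q)/(2*√Q))
(z(-11, -1) + K(-8))² = (-1*(-11)*(1 - 1) + (-11 - 8)/(2*√(-8)))² = (-1*(-11)*0 + (½)*(-I*√2/4)*(-19))² = (0 + 19*I*√2/8)² = (19*I*√2/8)² = -361/32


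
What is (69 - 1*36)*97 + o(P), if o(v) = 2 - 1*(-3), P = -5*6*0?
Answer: 3206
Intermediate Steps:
P = 0 (P = -30*0 = 0)
o(v) = 5 (o(v) = 2 + 3 = 5)
(69 - 1*36)*97 + o(P) = (69 - 1*36)*97 + 5 = (69 - 36)*97 + 5 = 33*97 + 5 = 3201 + 5 = 3206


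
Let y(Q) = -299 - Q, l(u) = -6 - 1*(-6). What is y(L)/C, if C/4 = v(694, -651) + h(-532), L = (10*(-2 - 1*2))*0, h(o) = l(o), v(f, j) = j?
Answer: 299/2604 ≈ 0.11482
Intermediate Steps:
l(u) = 0 (l(u) = -6 + 6 = 0)
h(o) = 0
L = 0 (L = (10*(-2 - 2))*0 = (10*(-4))*0 = -40*0 = 0)
C = -2604 (C = 4*(-651 + 0) = 4*(-651) = -2604)
y(L)/C = (-299 - 1*0)/(-2604) = (-299 + 0)*(-1/2604) = -299*(-1/2604) = 299/2604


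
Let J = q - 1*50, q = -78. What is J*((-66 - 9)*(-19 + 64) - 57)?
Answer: 439296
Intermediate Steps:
J = -128 (J = -78 - 1*50 = -78 - 50 = -128)
J*((-66 - 9)*(-19 + 64) - 57) = -128*((-66 - 9)*(-19 + 64) - 57) = -128*(-75*45 - 57) = -128*(-3375 - 57) = -128*(-3432) = 439296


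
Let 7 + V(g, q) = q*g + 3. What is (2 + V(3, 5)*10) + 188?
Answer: 300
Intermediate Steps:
V(g, q) = -4 + g*q (V(g, q) = -7 + (q*g + 3) = -7 + (g*q + 3) = -7 + (3 + g*q) = -4 + g*q)
(2 + V(3, 5)*10) + 188 = (2 + (-4 + 3*5)*10) + 188 = (2 + (-4 + 15)*10) + 188 = (2 + 11*10) + 188 = (2 + 110) + 188 = 112 + 188 = 300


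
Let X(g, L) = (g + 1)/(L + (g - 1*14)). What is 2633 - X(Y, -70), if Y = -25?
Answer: 286973/109 ≈ 2632.8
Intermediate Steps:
X(g, L) = (1 + g)/(-14 + L + g) (X(g, L) = (1 + g)/(L + (g - 14)) = (1 + g)/(L + (-14 + g)) = (1 + g)/(-14 + L + g))
2633 - X(Y, -70) = 2633 - (1 - 25)/(-14 - 70 - 25) = 2633 - (-24)/(-109) = 2633 - (-1)*(-24)/109 = 2633 - 1*24/109 = 2633 - 24/109 = 286973/109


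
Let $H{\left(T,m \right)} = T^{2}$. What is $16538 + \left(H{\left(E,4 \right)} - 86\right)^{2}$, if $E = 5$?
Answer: $20259$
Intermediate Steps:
$16538 + \left(H{\left(E,4 \right)} - 86\right)^{2} = 16538 + \left(5^{2} - 86\right)^{2} = 16538 + \left(25 - 86\right)^{2} = 16538 + \left(-61\right)^{2} = 16538 + 3721 = 20259$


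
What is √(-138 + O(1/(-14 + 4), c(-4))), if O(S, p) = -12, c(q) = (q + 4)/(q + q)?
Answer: 5*I*√6 ≈ 12.247*I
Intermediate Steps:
c(q) = (4 + q)/(2*q) (c(q) = (4 + q)/((2*q)) = (4 + q)*(1/(2*q)) = (4 + q)/(2*q))
√(-138 + O(1/(-14 + 4), c(-4))) = √(-138 - 12) = √(-150) = 5*I*√6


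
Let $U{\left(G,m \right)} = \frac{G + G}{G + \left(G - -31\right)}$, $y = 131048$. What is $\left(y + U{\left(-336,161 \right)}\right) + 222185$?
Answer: $\frac{226423025}{641} \approx 3.5323 \cdot 10^{5}$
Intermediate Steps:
$U{\left(G,m \right)} = \frac{2 G}{31 + 2 G}$ ($U{\left(G,m \right)} = \frac{2 G}{G + \left(G + 31\right)} = \frac{2 G}{G + \left(31 + G\right)} = \frac{2 G}{31 + 2 G}$)
$\left(y + U{\left(-336,161 \right)}\right) + 222185 = \left(131048 + 2 \left(-336\right) \frac{1}{31 + 2 \left(-336\right)}\right) + 222185 = \left(131048 + 2 \left(-336\right) \frac{1}{31 - 672}\right) + 222185 = \left(131048 + 2 \left(-336\right) \frac{1}{-641}\right) + 222185 = \left(131048 + 2 \left(-336\right) \left(- \frac{1}{641}\right)\right) + 222185 = \left(131048 + \frac{672}{641}\right) + 222185 = \frac{84002440}{641} + 222185 = \frac{226423025}{641}$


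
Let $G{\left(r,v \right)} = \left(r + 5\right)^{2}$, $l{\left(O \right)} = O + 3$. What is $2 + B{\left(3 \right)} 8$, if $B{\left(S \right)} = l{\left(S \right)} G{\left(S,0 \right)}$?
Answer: $3074$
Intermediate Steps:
$l{\left(O \right)} = 3 + O$
$G{\left(r,v \right)} = \left(5 + r\right)^{2}$
$B{\left(S \right)} = \left(5 + S\right)^{2} \left(3 + S\right)$ ($B{\left(S \right)} = \left(3 + S\right) \left(5 + S\right)^{2} = \left(5 + S\right)^{2} \left(3 + S\right)$)
$2 + B{\left(3 \right)} 8 = 2 + \left(5 + 3\right)^{2} \left(3 + 3\right) 8 = 2 + 8^{2} \cdot 6 \cdot 8 = 2 + 64 \cdot 6 \cdot 8 = 2 + 384 \cdot 8 = 2 + 3072 = 3074$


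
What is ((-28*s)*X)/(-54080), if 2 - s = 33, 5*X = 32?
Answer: -434/4225 ≈ -0.10272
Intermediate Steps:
X = 32/5 (X = (⅕)*32 = 32/5 ≈ 6.4000)
s = -31 (s = 2 - 1*33 = 2 - 33 = -31)
((-28*s)*X)/(-54080) = (-28*(-31)*(32/5))/(-54080) = (868*(32/5))*(-1/54080) = (27776/5)*(-1/54080) = -434/4225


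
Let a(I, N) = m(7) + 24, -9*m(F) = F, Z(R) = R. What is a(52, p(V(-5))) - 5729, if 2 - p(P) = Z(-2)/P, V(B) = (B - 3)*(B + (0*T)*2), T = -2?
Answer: -51352/9 ≈ -5705.8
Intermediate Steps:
m(F) = -F/9
V(B) = B*(-3 + B) (V(B) = (B - 3)*(B + (0*(-2))*2) = (-3 + B)*(B + 0*2) = (-3 + B)*(B + 0) = (-3 + B)*B = B*(-3 + B))
p(P) = 2 + 2/P (p(P) = 2 - (-2)/P = 2 + 2/P)
a(I, N) = 209/9 (a(I, N) = -1/9*7 + 24 = -7/9 + 24 = 209/9)
a(52, p(V(-5))) - 5729 = 209/9 - 5729 = -51352/9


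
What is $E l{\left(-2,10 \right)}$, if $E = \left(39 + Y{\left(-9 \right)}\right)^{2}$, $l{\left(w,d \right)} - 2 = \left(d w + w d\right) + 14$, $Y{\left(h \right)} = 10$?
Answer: $-57624$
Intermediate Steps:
$l{\left(w,d \right)} = 16 + 2 d w$ ($l{\left(w,d \right)} = 2 + \left(\left(d w + w d\right) + 14\right) = 2 + \left(\left(d w + d w\right) + 14\right) = 2 + \left(2 d w + 14\right) = 2 + \left(14 + 2 d w\right) = 16 + 2 d w$)
$E = 2401$ ($E = \left(39 + 10\right)^{2} = 49^{2} = 2401$)
$E l{\left(-2,10 \right)} = 2401 \left(16 + 2 \cdot 10 \left(-2\right)\right) = 2401 \left(16 - 40\right) = 2401 \left(-24\right) = -57624$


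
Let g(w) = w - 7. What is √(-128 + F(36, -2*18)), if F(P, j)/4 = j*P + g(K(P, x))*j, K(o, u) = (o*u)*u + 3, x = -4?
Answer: 8*I*√1370 ≈ 296.11*I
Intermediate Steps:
K(o, u) = 3 + o*u² (K(o, u) = o*u² + 3 = 3 + o*u²)
g(w) = -7 + w
F(P, j) = 4*P*j + 4*j*(-4 + 16*P) (F(P, j) = 4*(j*P + (-7 + (3 + P*(-4)²))*j) = 4*(P*j + (-7 + (3 + P*16))*j) = 4*(P*j + (-7 + (3 + 16*P))*j) = 4*(P*j + (-4 + 16*P)*j) = 4*(P*j + j*(-4 + 16*P)) = 4*P*j + 4*j*(-4 + 16*P))
√(-128 + F(36, -2*18)) = √(-128 + 4*(-2*18)*(-4 + 17*36)) = √(-128 + 4*(-36)*(-4 + 612)) = √(-128 + 4*(-36)*608) = √(-128 - 87552) = √(-87680) = 8*I*√1370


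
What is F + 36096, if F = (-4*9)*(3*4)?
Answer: 35664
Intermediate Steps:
F = -432 (F = -36*12 = -432)
F + 36096 = -432 + 36096 = 35664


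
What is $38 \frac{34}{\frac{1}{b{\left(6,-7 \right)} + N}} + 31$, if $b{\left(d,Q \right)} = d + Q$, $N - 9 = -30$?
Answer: $-28393$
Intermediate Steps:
$N = -21$ ($N = 9 - 30 = -21$)
$b{\left(d,Q \right)} = Q + d$
$38 \frac{34}{\frac{1}{b{\left(6,-7 \right)} + N}} + 31 = 38 \frac{34}{\frac{1}{\left(-7 + 6\right) - 21}} + 31 = 38 \frac{34}{\frac{1}{-1 - 21}} + 31 = 38 \frac{34}{\frac{1}{-22}} + 31 = 38 \frac{34}{- \frac{1}{22}} + 31 = 38 \cdot 34 \left(-22\right) + 31 = 38 \left(-748\right) + 31 = -28424 + 31 = -28393$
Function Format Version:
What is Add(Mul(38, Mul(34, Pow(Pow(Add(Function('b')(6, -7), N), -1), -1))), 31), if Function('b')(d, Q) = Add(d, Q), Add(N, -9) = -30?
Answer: -28393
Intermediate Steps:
N = -21 (N = Add(9, -30) = -21)
Function('b')(d, Q) = Add(Q, d)
Add(Mul(38, Mul(34, Pow(Pow(Add(Function('b')(6, -7), N), -1), -1))), 31) = Add(Mul(38, Mul(34, Pow(Pow(Add(Add(-7, 6), -21), -1), -1))), 31) = Add(Mul(38, Mul(34, Pow(Pow(Add(-1, -21), -1), -1))), 31) = Add(Mul(38, Mul(34, Pow(Pow(-22, -1), -1))), 31) = Add(Mul(38, Mul(34, Pow(Rational(-1, 22), -1))), 31) = Add(Mul(38, Mul(34, -22)), 31) = Add(Mul(38, -748), 31) = Add(-28424, 31) = -28393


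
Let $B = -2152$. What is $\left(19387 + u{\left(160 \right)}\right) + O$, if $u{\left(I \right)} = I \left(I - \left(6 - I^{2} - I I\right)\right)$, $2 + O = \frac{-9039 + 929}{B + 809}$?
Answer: $\frac{11060989685}{1343} \approx 8.236 \cdot 10^{6}$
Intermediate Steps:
$O = \frac{5424}{1343}$ ($O = -2 + \frac{-9039 + 929}{-2152 + 809} = -2 - \frac{8110}{-1343} = -2 - - \frac{8110}{1343} = -2 + \frac{8110}{1343} = \frac{5424}{1343} \approx 4.0387$)
$u{\left(I \right)} = I \left(-6 + I + 2 I^{2}\right)$ ($u{\left(I \right)} = I \left(I + \left(\left(I^{2} + I^{2}\right) - 6\right)\right) = I \left(I + \left(2 I^{2} - 6\right)\right) = I \left(I + \left(-6 + 2 I^{2}\right)\right) = I \left(-6 + I + 2 I^{2}\right)$)
$\left(19387 + u{\left(160 \right)}\right) + O = \left(19387 + 160 \left(-6 + 160 + 2 \cdot 160^{2}\right)\right) + \frac{5424}{1343} = \left(19387 + 160 \left(-6 + 160 + 2 \cdot 25600\right)\right) + \frac{5424}{1343} = \left(19387 + 160 \left(-6 + 160 + 51200\right)\right) + \frac{5424}{1343} = \left(19387 + 160 \cdot 51354\right) + \frac{5424}{1343} = \left(19387 + 8216640\right) + \frac{5424}{1343} = 8236027 + \frac{5424}{1343} = \frac{11060989685}{1343}$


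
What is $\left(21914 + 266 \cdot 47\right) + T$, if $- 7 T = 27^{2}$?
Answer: $\frac{240183}{7} \approx 34312.0$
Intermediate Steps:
$T = - \frac{729}{7}$ ($T = - \frac{27^{2}}{7} = \left(- \frac{1}{7}\right) 729 = - \frac{729}{7} \approx -104.14$)
$\left(21914 + 266 \cdot 47\right) + T = \left(21914 + 266 \cdot 47\right) - \frac{729}{7} = \left(21914 + 12502\right) - \frac{729}{7} = 34416 - \frac{729}{7} = \frac{240183}{7}$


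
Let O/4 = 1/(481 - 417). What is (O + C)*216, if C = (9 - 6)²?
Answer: 3915/2 ≈ 1957.5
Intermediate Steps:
C = 9 (C = 3² = 9)
O = 1/16 (O = 4/(481 - 417) = 4/64 = 4*(1/64) = 1/16 ≈ 0.062500)
(O + C)*216 = (1/16 + 9)*216 = (145/16)*216 = 3915/2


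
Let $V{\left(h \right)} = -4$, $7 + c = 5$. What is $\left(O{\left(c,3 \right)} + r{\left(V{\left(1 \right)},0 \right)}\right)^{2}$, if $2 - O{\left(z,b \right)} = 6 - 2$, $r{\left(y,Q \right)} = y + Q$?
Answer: $36$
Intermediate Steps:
$c = -2$ ($c = -7 + 5 = -2$)
$r{\left(y,Q \right)} = Q + y$
$O{\left(z,b \right)} = -2$ ($O{\left(z,b \right)} = 2 - \left(6 - 2\right) = 2 - 4 = -2$)
$\left(O{\left(c,3 \right)} + r{\left(V{\left(1 \right)},0 \right)}\right)^{2} = \left(-2 + \left(0 - 4\right)\right)^{2} = \left(-2 - 4\right)^{2} = \left(-6\right)^{2} = 36$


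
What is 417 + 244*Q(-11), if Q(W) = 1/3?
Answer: 1495/3 ≈ 498.33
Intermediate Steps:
Q(W) = ⅓
417 + 244*Q(-11) = 417 + 244*(⅓) = 417 + 244/3 = 1495/3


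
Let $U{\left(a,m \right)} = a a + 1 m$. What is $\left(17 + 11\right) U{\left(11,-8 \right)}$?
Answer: $3164$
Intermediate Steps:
$U{\left(a,m \right)} = m + a^{2}$ ($U{\left(a,m \right)} = a^{2} + m = m + a^{2}$)
$\left(17 + 11\right) U{\left(11,-8 \right)} = \left(17 + 11\right) \left(-8 + 11^{2}\right) = 28 \left(-8 + 121\right) = 28 \cdot 113 = 3164$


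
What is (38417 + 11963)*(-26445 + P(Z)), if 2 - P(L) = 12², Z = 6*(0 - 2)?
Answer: -1339453060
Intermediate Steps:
Z = -12 (Z = 6*(-2) = -12)
P(L) = -142 (P(L) = 2 - 1*12² = 2 - 1*144 = 2 - 144 = -142)
(38417 + 11963)*(-26445 + P(Z)) = (38417 + 11963)*(-26445 - 142) = 50380*(-26587) = -1339453060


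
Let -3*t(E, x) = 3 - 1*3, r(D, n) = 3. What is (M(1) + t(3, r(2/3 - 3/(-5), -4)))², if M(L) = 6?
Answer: 36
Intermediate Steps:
t(E, x) = 0 (t(E, x) = -(3 - 1*3)/3 = -(3 - 3)/3 = -⅓*0 = 0)
(M(1) + t(3, r(2/3 - 3/(-5), -4)))² = (6 + 0)² = 6² = 36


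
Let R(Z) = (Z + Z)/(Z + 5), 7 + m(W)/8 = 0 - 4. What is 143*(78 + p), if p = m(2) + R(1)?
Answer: -4147/3 ≈ -1382.3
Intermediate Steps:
m(W) = -88 (m(W) = -56 + 8*(0 - 4) = -56 + 8*(-4) = -56 - 32 = -88)
R(Z) = 2*Z/(5 + Z) (R(Z) = (2*Z)/(5 + Z) = 2*Z/(5 + Z))
p = -263/3 (p = -88 + 2*1/(5 + 1) = -88 + 2*1/6 = -88 + 2*1*(1/6) = -88 + 1/3 = -263/3 ≈ -87.667)
143*(78 + p) = 143*(78 - 263/3) = 143*(-29/3) = -4147/3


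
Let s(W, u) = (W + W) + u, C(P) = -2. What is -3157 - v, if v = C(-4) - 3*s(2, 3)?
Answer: -3134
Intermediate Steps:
s(W, u) = u + 2*W (s(W, u) = 2*W + u = u + 2*W)
v = -23 (v = -2 - 3*(3 + 2*2) = -2 - 3*(3 + 4) = -2 - 3*7 = -2 - 21 = -23)
-3157 - v = -3157 - 1*(-23) = -3157 + 23 = -3134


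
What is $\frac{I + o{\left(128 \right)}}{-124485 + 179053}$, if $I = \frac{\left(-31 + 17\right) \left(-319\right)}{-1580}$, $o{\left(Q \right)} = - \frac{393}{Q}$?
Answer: $- \frac{298147}{2758958080} \approx -0.00010807$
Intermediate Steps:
$I = - \frac{2233}{790}$ ($I = \left(-14\right) \left(-319\right) \left(- \frac{1}{1580}\right) = 4466 \left(- \frac{1}{1580}\right) = - \frac{2233}{790} \approx -2.8266$)
$\frac{I + o{\left(128 \right)}}{-124485 + 179053} = \frac{- \frac{2233}{790} - \frac{393}{128}}{-124485 + 179053} = \frac{- \frac{2233}{790} - \frac{393}{128}}{54568} = \left(- \frac{2233}{790} - \frac{393}{128}\right) \frac{1}{54568} = \left(- \frac{298147}{50560}\right) \frac{1}{54568} = - \frac{298147}{2758958080}$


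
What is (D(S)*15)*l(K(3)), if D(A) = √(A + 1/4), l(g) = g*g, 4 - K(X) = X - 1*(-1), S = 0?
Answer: 0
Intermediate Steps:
K(X) = 3 - X (K(X) = 4 - (X - 1*(-1)) = 4 - (X + 1) = 4 - (1 + X) = 4 + (-1 - X) = 3 - X)
l(g) = g²
D(A) = √(¼ + A) (D(A) = √(A + ¼) = √(¼ + A))
(D(S)*15)*l(K(3)) = ((√(1 + 4*0)/2)*15)*(3 - 1*3)² = ((√(1 + 0)/2)*15)*(3 - 3)² = ((√1/2)*15)*0² = (((½)*1)*15)*0 = ((½)*15)*0 = (15/2)*0 = 0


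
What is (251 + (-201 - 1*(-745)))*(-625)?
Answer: -496875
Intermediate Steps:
(251 + (-201 - 1*(-745)))*(-625) = (251 + (-201 + 745))*(-625) = (251 + 544)*(-625) = 795*(-625) = -496875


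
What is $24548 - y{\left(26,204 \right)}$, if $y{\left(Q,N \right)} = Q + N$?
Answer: $24318$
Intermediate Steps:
$y{\left(Q,N \right)} = N + Q$
$24548 - y{\left(26,204 \right)} = 24548 - \left(204 + 26\right) = 24548 - 230 = 24318$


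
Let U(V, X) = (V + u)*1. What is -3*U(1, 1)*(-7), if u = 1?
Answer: 42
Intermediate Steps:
U(V, X) = 1 + V (U(V, X) = (V + 1)*1 = (1 + V)*1 = 1 + V)
-3*U(1, 1)*(-7) = -3*(1 + 1)*(-7) = -3*2*(-7) = -6*(-7) = 42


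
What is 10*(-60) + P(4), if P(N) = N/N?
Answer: -599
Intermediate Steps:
P(N) = 1
10*(-60) + P(4) = 10*(-60) + 1 = -600 + 1 = -599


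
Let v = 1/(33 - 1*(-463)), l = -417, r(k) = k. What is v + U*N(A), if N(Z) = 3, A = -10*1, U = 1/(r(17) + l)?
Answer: -17/3100 ≈ -0.0054839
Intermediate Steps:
U = -1/400 (U = 1/(17 - 417) = 1/(-400) = -1/400 ≈ -0.0025000)
v = 1/496 (v = 1/(33 + 463) = 1/496 ≈ 0.0020161)
A = -10
v + U*N(A) = 1/496 - 1/400*3 = 1/496 - 3/400 = -17/3100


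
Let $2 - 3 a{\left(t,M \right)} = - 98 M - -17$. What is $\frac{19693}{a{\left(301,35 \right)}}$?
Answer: $\frac{59079}{3415} \approx 17.3$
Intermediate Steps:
$a{\left(t,M \right)} = -5 + \frac{98 M}{3}$ ($a{\left(t,M \right)} = \frac{2}{3} - \frac{- 98 M - -17}{3} = \frac{2}{3} - \frac{- 98 M + 17}{3} = \frac{2}{3} - \frac{17 - 98 M}{3} = \frac{2}{3} + \left(- \frac{17}{3} + \frac{98 M}{3}\right) = -5 + \frac{98 M}{3}$)
$\frac{19693}{a{\left(301,35 \right)}} = \frac{19693}{-5 + \frac{98}{3} \cdot 35} = \frac{19693}{-5 + \frac{3430}{3}} = \frac{19693}{\frac{3415}{3}} = 19693 \cdot \frac{3}{3415} = \frac{59079}{3415}$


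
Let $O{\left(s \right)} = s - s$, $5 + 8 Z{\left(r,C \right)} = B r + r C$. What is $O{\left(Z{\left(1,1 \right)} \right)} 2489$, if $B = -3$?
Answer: $0$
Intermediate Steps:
$Z{\left(r,C \right)} = - \frac{5}{8} - \frac{3 r}{8} + \frac{C r}{8}$ ($Z{\left(r,C \right)} = - \frac{5}{8} + \frac{- 3 r + r C}{8} = - \frac{5}{8} + \frac{- 3 r + C r}{8} = - \frac{5}{8} + \left(- \frac{3 r}{8} + \frac{C r}{8}\right) = - \frac{5}{8} - \frac{3 r}{8} + \frac{C r}{8}$)
$O{\left(s \right)} = 0$
$O{\left(Z{\left(1,1 \right)} \right)} 2489 = 0 \cdot 2489 = 0$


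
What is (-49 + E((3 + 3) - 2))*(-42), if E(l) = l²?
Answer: 1386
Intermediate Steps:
(-49 + E((3 + 3) - 2))*(-42) = (-49 + ((3 + 3) - 2)²)*(-42) = (-49 + (6 - 2)²)*(-42) = (-49 + 4²)*(-42) = (-49 + 16)*(-42) = -33*(-42) = 1386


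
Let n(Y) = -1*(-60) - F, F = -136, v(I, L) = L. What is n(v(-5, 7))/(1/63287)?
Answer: 12404252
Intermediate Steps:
n(Y) = 196 (n(Y) = -1*(-60) - 1*(-136) = 60 + 136 = 196)
n(v(-5, 7))/(1/63287) = 196/(1/63287) = 196*63287 = 12404252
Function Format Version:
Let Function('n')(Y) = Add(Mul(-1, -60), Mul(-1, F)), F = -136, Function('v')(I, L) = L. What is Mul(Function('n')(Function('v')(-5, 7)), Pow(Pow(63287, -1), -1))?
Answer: 12404252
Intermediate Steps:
Function('n')(Y) = 196 (Function('n')(Y) = Add(Mul(-1, -60), Mul(-1, -136)) = Add(60, 136) = 196)
Mul(Function('n')(Function('v')(-5, 7)), Pow(Pow(63287, -1), -1)) = Mul(196, Pow(Pow(63287, -1), -1)) = Mul(196, Pow(Rational(1, 63287), -1)) = Mul(196, 63287) = 12404252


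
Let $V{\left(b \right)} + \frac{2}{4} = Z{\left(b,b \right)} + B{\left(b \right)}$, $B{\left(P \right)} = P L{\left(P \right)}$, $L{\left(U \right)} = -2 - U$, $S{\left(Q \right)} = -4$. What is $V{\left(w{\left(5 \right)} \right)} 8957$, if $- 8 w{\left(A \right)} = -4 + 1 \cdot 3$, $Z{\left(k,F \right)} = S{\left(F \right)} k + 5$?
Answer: $\frac{2140723}{64} \approx 33449.0$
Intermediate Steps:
$Z{\left(k,F \right)} = 5 - 4 k$ ($Z{\left(k,F \right)} = - 4 k + 5 = 5 - 4 k$)
$w{\left(A \right)} = \frac{1}{8}$ ($w{\left(A \right)} = - \frac{-4 + 1 \cdot 3}{8} = - \frac{-4 + 3}{8} = \left(- \frac{1}{8}\right) \left(-1\right) = \frac{1}{8}$)
$B{\left(P \right)} = P \left(-2 - P\right)$
$V{\left(b \right)} = \frac{9}{2} - 4 b - b \left(2 + b\right)$ ($V{\left(b \right)} = - \frac{1}{2} - \left(-5 + 4 b + b \left(2 + b\right)\right) = \frac{9}{2} - 4 b - b \left(2 + b\right)$)
$V{\left(w{\left(5 \right)} \right)} 8957 = \left(\frac{9}{2} - \left(\frac{1}{8}\right)^{2} - \frac{3}{4}\right) 8957 = \left(\frac{9}{2} - \frac{1}{64} - \frac{3}{4}\right) 8957 = \frac{239}{64} \cdot 8957 = \frac{2140723}{64}$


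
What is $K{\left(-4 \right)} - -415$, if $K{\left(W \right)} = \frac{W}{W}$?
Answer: $416$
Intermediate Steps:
$K{\left(W \right)} = 1$
$K{\left(-4 \right)} - -415 = 1 - -415 = 1 + 415 = 416$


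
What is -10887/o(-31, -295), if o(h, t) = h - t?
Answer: -3629/88 ≈ -41.239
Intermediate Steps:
-10887/o(-31, -295) = -10887/(-31 - 1*(-295)) = -10887/(-31 + 295) = -10887/264 = -10887*1/264 = -3629/88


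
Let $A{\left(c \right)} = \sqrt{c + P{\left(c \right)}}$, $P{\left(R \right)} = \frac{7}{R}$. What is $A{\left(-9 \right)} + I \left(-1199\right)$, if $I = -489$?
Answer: $586311 + \frac{2 i \sqrt{22}}{3} \approx 5.8631 \cdot 10^{5} + 3.1269 i$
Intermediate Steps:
$A{\left(c \right)} = \sqrt{c + \frac{7}{c}}$
$A{\left(-9 \right)} + I \left(-1199\right) = \sqrt{-9 + \frac{7}{-9}} - -586311 = \sqrt{-9 + 7 \left(- \frac{1}{9}\right)} + 586311 = \sqrt{-9 - \frac{7}{9}} + 586311 = \sqrt{- \frac{88}{9}} + 586311 = \frac{2 i \sqrt{22}}{3} + 586311 = 586311 + \frac{2 i \sqrt{22}}{3}$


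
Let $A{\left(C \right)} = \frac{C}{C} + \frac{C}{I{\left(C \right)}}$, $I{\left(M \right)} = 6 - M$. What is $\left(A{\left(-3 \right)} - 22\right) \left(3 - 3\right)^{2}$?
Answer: $0$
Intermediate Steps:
$A{\left(C \right)} = 1 + \frac{C}{6 - C}$ ($A{\left(C \right)} = \frac{C}{C} + \frac{C}{6 - C} = 1 + \frac{C}{6 - C}$)
$\left(A{\left(-3 \right)} - 22\right) \left(3 - 3\right)^{2} = \left(- \frac{6}{-6 - 3} - 22\right) \left(3 - 3\right)^{2} = \left(- \frac{6}{-9} - 22\right) 0^{2} = \left(\left(-6\right) \left(- \frac{1}{9}\right) - 22\right) 0 = \left(\frac{2}{3} - 22\right) 0 = \left(- \frac{64}{3}\right) 0 = 0$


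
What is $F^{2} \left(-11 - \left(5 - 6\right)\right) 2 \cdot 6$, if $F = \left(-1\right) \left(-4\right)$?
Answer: $-1920$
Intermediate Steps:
$F = 4$
$F^{2} \left(-11 - \left(5 - 6\right)\right) 2 \cdot 6 = 4^{2} \left(-11 - \left(5 - 6\right)\right) 2 \cdot 6 = 16 \left(-11 - \left(5 - 6\right)\right) 12 = 16 \left(-11 - -1\right) 12 = 16 \left(-11 + 1\right) 12 = 16 \left(-10\right) 12 = \left(-160\right) 12 = -1920$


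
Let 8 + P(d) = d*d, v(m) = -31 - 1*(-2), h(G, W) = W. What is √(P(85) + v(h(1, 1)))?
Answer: 2*√1797 ≈ 84.782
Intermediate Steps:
v(m) = -29 (v(m) = -31 + 2 = -29)
P(d) = -8 + d² (P(d) = -8 + d*d = -8 + d²)
√(P(85) + v(h(1, 1))) = √((-8 + 85²) - 29) = √((-8 + 7225) - 29) = √(7217 - 29) = √7188 = 2*√1797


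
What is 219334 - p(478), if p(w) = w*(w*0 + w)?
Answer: -9150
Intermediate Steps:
p(w) = w² (p(w) = w*(0 + w) = w*w = w²)
219334 - p(478) = 219334 - 1*478² = 219334 - 1*228484 = 219334 - 228484 = -9150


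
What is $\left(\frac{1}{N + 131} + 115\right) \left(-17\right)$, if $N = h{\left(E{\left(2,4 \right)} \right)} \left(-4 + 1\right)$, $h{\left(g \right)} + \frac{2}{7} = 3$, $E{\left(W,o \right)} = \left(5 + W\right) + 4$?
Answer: $- \frac{1681419}{860} \approx -1955.1$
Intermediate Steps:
$E{\left(W,o \right)} = 9 + W$
$h{\left(g \right)} = \frac{19}{7}$ ($h{\left(g \right)} = - \frac{2}{7} + 3 = \frac{19}{7}$)
$N = - \frac{57}{7}$ ($N = \frac{19 \left(-4 + 1\right)}{7} = \frac{19}{7} \left(-3\right) = - \frac{57}{7} \approx -8.1429$)
$\left(\frac{1}{N + 131} + 115\right) \left(-17\right) = \left(\frac{1}{- \frac{57}{7} + 131} + 115\right) \left(-17\right) = \left(\frac{1}{\frac{860}{7}} + 115\right) \left(-17\right) = \left(\frac{7}{860} + 115\right) \left(-17\right) = \frac{98907}{860} \left(-17\right) = - \frac{1681419}{860}$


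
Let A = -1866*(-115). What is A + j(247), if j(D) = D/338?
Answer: 5579359/26 ≈ 2.1459e+5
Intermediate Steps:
j(D) = D/338 (j(D) = D*(1/338) = D/338)
A = 214590
A + j(247) = 214590 + (1/338)*247 = 214590 + 19/26 = 5579359/26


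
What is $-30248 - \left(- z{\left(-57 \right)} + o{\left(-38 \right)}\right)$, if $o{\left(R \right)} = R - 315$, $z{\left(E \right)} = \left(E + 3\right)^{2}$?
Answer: $-26979$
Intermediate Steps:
$z{\left(E \right)} = \left(3 + E\right)^{2}$
$o{\left(R \right)} = -315 + R$
$-30248 - \left(- z{\left(-57 \right)} + o{\left(-38 \right)}\right) = -30248 - \left(-353 - \left(3 - 57\right)^{2}\right) = -30248 - \left(-353 - \left(-54\right)^{2}\right) = -30248 + \left(2916 + 353\right) = -30248 + 3269 = -26979$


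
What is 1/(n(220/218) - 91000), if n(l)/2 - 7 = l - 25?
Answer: -109/9922704 ≈ -1.0985e-5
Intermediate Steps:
n(l) = -36 + 2*l (n(l) = 14 + 2*(l - 25) = 14 + 2*(-25 + l) = 14 + (-50 + 2*l) = -36 + 2*l)
1/(n(220/218) - 91000) = 1/((-36 + 2*(220/218)) - 91000) = 1/((-36 + 2*(220*(1/218))) - 91000) = 1/((-36 + 2*(110/109)) - 91000) = 1/((-36 + 220/109) - 91000) = 1/(-3704/109 - 91000) = 1/(-9922704/109) = -109/9922704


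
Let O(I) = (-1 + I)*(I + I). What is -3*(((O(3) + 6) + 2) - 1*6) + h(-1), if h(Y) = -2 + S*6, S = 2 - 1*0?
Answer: -32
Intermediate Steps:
S = 2 (S = 2 + 0 = 2)
O(I) = 2*I*(-1 + I) (O(I) = (-1 + I)*(2*I) = 2*I*(-1 + I))
h(Y) = 10 (h(Y) = -2 + 2*6 = -2 + 12 = 10)
-3*(((O(3) + 6) + 2) - 1*6) + h(-1) = -3*(((2*3*(-1 + 3) + 6) + 2) - 1*6) + 10 = -3*(((2*3*2 + 6) + 2) - 6) + 10 = -3*(((12 + 6) + 2) - 6) + 10 = -3*((18 + 2) - 6) + 10 = -3*(20 - 6) + 10 = -3*14 + 10 = -42 + 10 = -32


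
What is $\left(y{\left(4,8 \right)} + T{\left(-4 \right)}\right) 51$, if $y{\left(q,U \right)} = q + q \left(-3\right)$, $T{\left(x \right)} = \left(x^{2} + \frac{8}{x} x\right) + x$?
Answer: $612$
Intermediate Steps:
$T{\left(x \right)} = 8 + x + x^{2}$ ($T{\left(x \right)} = \left(x^{2} + 8\right) + x = \left(8 + x^{2}\right) + x = 8 + x + x^{2}$)
$y{\left(q,U \right)} = - 2 q$ ($y{\left(q,U \right)} = q - 3 q = - 2 q$)
$\left(y{\left(4,8 \right)} + T{\left(-4 \right)}\right) 51 = \left(\left(-2\right) 4 + \left(8 - 4 + \left(-4\right)^{2}\right)\right) 51 = \left(-8 + \left(8 - 4 + 16\right)\right) 51 = \left(-8 + 20\right) 51 = 12 \cdot 51 = 612$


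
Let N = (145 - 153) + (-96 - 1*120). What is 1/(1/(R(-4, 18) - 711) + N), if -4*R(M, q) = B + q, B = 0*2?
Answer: -1431/320546 ≈ -0.0044643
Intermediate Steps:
B = 0
R(M, q) = -q/4 (R(M, q) = -(0 + q)/4 = -q/4)
N = -224 (N = -8 + (-96 - 120) = -8 - 216 = -224)
1/(1/(R(-4, 18) - 711) + N) = 1/(1/(-1/4*18 - 711) - 224) = 1/(1/(-9/2 - 711) - 224) = 1/(1/(-1431/2) - 224) = 1/(-2/1431 - 224) = 1/(-320546/1431) = -1431/320546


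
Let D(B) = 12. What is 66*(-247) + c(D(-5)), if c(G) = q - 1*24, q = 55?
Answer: -16271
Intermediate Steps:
c(G) = 31 (c(G) = 55 - 1*24 = 55 - 24 = 31)
66*(-247) + c(D(-5)) = 66*(-247) + 31 = -16302 + 31 = -16271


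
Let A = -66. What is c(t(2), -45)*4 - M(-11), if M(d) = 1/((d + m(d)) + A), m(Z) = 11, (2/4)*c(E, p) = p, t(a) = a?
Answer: -23759/66 ≈ -359.98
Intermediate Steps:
c(E, p) = 2*p
M(d) = 1/(-55 + d) (M(d) = 1/((d + 11) - 66) = 1/((11 + d) - 66) = 1/(-55 + d))
c(t(2), -45)*4 - M(-11) = (2*(-45))*4 - 1/(-55 - 11) = -90*4 - 1/(-66) = -360 - 1*(-1/66) = -360 + 1/66 = -23759/66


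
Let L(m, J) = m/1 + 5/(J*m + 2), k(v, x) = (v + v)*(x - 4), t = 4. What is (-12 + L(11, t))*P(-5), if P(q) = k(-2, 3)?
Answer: -82/23 ≈ -3.5652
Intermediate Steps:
k(v, x) = 2*v*(-4 + x) (k(v, x) = (2*v)*(-4 + x) = 2*v*(-4 + x))
P(q) = 4 (P(q) = 2*(-2)*(-4 + 3) = 2*(-2)*(-1) = 4)
L(m, J) = m + 5/(2 + J*m) (L(m, J) = m*1 + 5/(2 + J*m) = m + 5/(2 + J*m))
(-12 + L(11, t))*P(-5) = (-12 + (5 + 2*11 + 4*11**2)/(2 + 4*11))*4 = (-12 + (5 + 22 + 4*121)/(2 + 44))*4 = (-12 + (5 + 22 + 484)/46)*4 = (-12 + (1/46)*511)*4 = (-12 + 511/46)*4 = -41/46*4 = -82/23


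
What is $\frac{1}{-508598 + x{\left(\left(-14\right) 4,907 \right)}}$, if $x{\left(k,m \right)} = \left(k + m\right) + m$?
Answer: $- \frac{1}{506840} \approx -1.973 \cdot 10^{-6}$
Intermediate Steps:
$x{\left(k,m \right)} = k + 2 m$
$\frac{1}{-508598 + x{\left(\left(-14\right) 4,907 \right)}} = \frac{1}{-508598 + \left(\left(-14\right) 4 + 2 \cdot 907\right)} = \frac{1}{-508598 + \left(-56 + 1814\right)} = \frac{1}{-508598 + 1758} = \frac{1}{-506840} = - \frac{1}{506840}$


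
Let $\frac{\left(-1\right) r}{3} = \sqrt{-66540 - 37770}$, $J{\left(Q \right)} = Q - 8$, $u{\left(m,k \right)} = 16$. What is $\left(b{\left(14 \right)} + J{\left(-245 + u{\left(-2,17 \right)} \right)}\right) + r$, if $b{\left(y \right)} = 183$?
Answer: $-54 - 9 i \sqrt{11590} \approx -54.0 - 968.91 i$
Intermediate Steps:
$J{\left(Q \right)} = -8 + Q$
$r = - 9 i \sqrt{11590}$ ($r = - 3 \sqrt{-66540 - 37770} = - 3 \sqrt{-104310} = - 3 \cdot 3 i \sqrt{11590} = - 9 i \sqrt{11590} \approx - 968.91 i$)
$\left(b{\left(14 \right)} + J{\left(-245 + u{\left(-2,17 \right)} \right)}\right) + r = \left(183 + \left(-8 + \left(-245 + 16\right)\right)\right) - 9 i \sqrt{11590} = \left(183 - 237\right) - 9 i \sqrt{11590} = -54 - 9 i \sqrt{11590}$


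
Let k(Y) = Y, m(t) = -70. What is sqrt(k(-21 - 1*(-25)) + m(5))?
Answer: I*sqrt(66) ≈ 8.124*I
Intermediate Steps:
sqrt(k(-21 - 1*(-25)) + m(5)) = sqrt((-21 - 1*(-25)) - 70) = sqrt((-21 + 25) - 70) = sqrt(4 - 70) = sqrt(-66) = I*sqrt(66)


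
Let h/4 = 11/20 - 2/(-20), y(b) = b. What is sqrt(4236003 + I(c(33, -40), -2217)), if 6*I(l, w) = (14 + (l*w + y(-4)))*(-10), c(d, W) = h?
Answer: 2*sqrt(9552585)/3 ≈ 2060.5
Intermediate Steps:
h = 13/5 (h = 4*(11/20 - 2/(-20)) = 4*(11*(1/20) - 2*(-1/20)) = 4*(11/20 + 1/10) = 4*(13/20) = 13/5 ≈ 2.6000)
c(d, W) = 13/5
I(l, w) = -50/3 - 5*l*w/3 (I(l, w) = ((14 + (l*w - 4))*(-10))/6 = ((14 + (-4 + l*w))*(-10))/6 = ((10 + l*w)*(-10))/6 = (-100 - 10*l*w)/6 = -50/3 - 5*l*w/3)
sqrt(4236003 + I(c(33, -40), -2217)) = sqrt(4236003 + (-50/3 - 5/3*13/5*(-2217))) = sqrt(4236003 + (-50/3 + 9607)) = sqrt(4236003 + 28771/3) = sqrt(12736780/3) = 2*sqrt(9552585)/3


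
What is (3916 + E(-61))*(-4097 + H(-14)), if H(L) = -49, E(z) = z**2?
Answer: -31663002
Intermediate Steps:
(3916 + E(-61))*(-4097 + H(-14)) = (3916 + (-61)**2)*(-4097 - 49) = (3916 + 3721)*(-4146) = 7637*(-4146) = -31663002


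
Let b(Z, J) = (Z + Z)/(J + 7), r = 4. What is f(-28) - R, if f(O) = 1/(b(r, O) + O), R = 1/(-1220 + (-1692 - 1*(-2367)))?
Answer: -10849/324820 ≈ -0.033400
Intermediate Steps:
R = -1/545 (R = 1/(-1220 + (-1692 + 2367)) = 1/(-1220 + 675) = 1/(-545) = -1/545 ≈ -0.0018349)
b(Z, J) = 2*Z/(7 + J) (b(Z, J) = (2*Z)/(7 + J) = 2*Z/(7 + J))
f(O) = 1/(O + 8/(7 + O)) (f(O) = 1/(2*4/(7 + O) + O) = 1/(8/(7 + O) + O) = 1/(O + 8/(7 + O)))
f(-28) - R = (7 - 28)/(8 - 28*(7 - 28)) - 1*(-1/545) = -21/(8 - 28*(-21)) + 1/545 = -21/(8 + 588) + 1/545 = -21/596 + 1/545 = -10849/324820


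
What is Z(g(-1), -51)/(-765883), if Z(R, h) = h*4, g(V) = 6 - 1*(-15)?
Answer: 204/765883 ≈ 0.00026636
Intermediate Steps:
g(V) = 21 (g(V) = 6 + 15 = 21)
Z(R, h) = 4*h
Z(g(-1), -51)/(-765883) = (4*(-51))/(-765883) = -204*(-1/765883) = 204/765883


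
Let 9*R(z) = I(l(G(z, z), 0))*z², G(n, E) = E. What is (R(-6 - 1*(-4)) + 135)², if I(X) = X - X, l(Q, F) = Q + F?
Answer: 18225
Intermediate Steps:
l(Q, F) = F + Q
I(X) = 0
R(z) = 0 (R(z) = (0*z²)/9 = (⅑)*0 = 0)
(R(-6 - 1*(-4)) + 135)² = (0 + 135)² = 135² = 18225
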